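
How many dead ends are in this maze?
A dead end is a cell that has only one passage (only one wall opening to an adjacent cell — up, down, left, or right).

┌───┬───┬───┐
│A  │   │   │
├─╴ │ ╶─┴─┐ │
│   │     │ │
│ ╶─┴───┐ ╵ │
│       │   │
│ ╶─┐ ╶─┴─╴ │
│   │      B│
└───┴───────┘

Checking each cell for number of passages:

Dead ends found at positions:
  (0, 0)
  (0, 3)
  (0, 4)
  (2, 3)
  (3, 1)
Total dead ends: 5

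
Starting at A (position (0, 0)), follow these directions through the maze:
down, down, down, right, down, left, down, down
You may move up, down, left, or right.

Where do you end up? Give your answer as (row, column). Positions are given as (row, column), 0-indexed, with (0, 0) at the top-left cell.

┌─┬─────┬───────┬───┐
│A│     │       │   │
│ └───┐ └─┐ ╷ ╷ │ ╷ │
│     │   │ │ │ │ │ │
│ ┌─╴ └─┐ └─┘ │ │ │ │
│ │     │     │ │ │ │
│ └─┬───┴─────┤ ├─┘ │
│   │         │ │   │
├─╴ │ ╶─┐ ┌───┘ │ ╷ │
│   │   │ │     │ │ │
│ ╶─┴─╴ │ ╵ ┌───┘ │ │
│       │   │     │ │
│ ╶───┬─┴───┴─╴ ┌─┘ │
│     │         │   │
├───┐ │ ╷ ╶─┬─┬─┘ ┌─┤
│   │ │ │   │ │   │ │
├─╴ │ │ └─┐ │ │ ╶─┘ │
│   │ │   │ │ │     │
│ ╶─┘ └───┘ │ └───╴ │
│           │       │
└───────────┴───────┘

Following directions step by step:
Start: (0, 0)
  down: (0, 0) → (1, 0)
  down: (1, 0) → (2, 0)
  down: (2, 0) → (3, 0)
  right: (3, 0) → (3, 1)
  down: (3, 1) → (4, 1)
  left: (4, 1) → (4, 0)
  down: (4, 0) → (5, 0)
  down: (5, 0) → (6, 0)
Final position: (6, 0)

Path taken:

┌─┬─────┬───────┬───┐
│A│     │       │   │
│ └───┐ └─┐ ╷ ╷ │ ╷ │
│↓    │   │ │ │ │ │ │
│ ┌─╴ └─┐ └─┘ │ │ │ │
│↓│     │     │ │ │ │
│ └─┬───┴─────┤ ├─┘ │
│↳ ↓│         │ │   │
├─╴ │ ╶─┐ ┌───┘ │ ╷ │
│↓ ↲│   │ │     │ │ │
│ ╶─┴─╴ │ ╵ ┌───┘ │ │
│↓      │   │     │ │
│ ╶───┬─┴───┴─╴ ┌─┘ │
│B    │         │   │
├───┐ │ ╷ ╶─┬─┬─┘ ┌─┤
│   │ │ │   │ │   │ │
├─╴ │ │ └─┐ │ │ ╶─┘ │
│   │ │   │ │ │     │
│ ╶─┘ └───┘ │ └───╴ │
│           │       │
└───────────┴───────┘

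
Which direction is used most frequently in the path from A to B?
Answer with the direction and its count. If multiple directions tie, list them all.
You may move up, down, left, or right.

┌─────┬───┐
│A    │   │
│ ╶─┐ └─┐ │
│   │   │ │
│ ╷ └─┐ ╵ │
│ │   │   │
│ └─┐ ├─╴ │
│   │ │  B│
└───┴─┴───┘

Directions: right, right, down, right, down, right, down
Counts: {'right': 4, 'down': 3}
Most common: right (4 times)

Solution:

┌─────┬───┐
│A → ↓│   │
│ ╶─┐ └─┐ │
│   │↳ ↓│ │
│ ╷ └─┐ ╵ │
│ │   │↳ ↓│
│ └─┐ ├─╴ │
│   │ │  B│
└───┴─┴───┘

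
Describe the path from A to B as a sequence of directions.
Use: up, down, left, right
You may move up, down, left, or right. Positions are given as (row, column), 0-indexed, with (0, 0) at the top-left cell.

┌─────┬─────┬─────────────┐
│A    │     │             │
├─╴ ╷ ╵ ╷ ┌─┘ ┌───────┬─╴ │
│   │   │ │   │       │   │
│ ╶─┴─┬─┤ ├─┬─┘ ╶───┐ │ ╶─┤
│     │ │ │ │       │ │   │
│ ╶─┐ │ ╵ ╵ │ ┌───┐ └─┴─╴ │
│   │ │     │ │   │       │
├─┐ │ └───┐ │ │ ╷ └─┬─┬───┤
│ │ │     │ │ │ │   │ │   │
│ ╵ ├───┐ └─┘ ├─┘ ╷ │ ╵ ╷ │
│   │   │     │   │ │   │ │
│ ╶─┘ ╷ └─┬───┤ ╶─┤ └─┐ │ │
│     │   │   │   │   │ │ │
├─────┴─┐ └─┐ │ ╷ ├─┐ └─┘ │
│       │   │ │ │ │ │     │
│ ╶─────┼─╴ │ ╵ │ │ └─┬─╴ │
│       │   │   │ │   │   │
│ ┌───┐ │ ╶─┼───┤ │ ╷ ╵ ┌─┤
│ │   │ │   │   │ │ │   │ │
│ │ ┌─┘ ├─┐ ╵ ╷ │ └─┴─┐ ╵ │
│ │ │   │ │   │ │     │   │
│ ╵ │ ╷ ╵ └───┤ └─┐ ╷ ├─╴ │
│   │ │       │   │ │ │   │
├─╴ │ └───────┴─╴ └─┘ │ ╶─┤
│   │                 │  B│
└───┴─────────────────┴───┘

Finding the path and converting it to directions:
Path through cells: (0,0) → (0,1) → (1,1) → (1,0) → (2,0) → (3,0) → (3,1) → (4,1) → (5,1) → (5,0) → (6,0) → (6,1) → (6,2) → (5,2) → (5,3) → (6,3) → (6,4) → (7,4) → (7,5) → (8,5) → (8,4) → (9,4) → (9,5) → (10,5) → (10,6) → (9,6) → (9,7) → (10,7) → (11,7) → (11,8) → (12,8) → (12,9) → (12,10) → (11,10) → (10,10) → (10,9) → (10,8) → (9,8) → (8,8) → (7,8) → (6,8) → (6,7) → (5,7) → (5,8) → (4,8) → (4,9) → (5,9) → (6,9) → (6,10) → (7,10) → (7,11) → (7,12) → (8,12) → (8,11) → (9,11) → (10,11) → (10,12) → (11,12) → (11,11) → (12,11) → (12,12)
Directions: right, down, left, down, down, right, down, down, left, down, right, right, up, right, down, right, down, right, down, left, down, right, down, right, up, right, down, down, right, down, right, right, up, up, left, left, up, up, up, up, left, up, right, up, right, down, down, right, down, right, right, down, left, down, down, right, down, left, down, right

Solution:

┌─────┬─────┬─────────────┐
│A ↓  │     │             │
├─╴ ╷ ╵ ╷ ┌─┘ ┌───────┬─╴ │
│↓ ↲│   │ │   │       │   │
│ ╶─┴─┬─┤ ├─┬─┘ ╶───┐ │ ╶─┤
│↓    │ │ │ │       │ │   │
│ ╶─┐ │ ╵ ╵ │ ┌───┐ └─┴─╴ │
│↳ ↓│ │     │ │   │       │
├─┐ │ └───┐ │ │ ╷ └─┬─┬───┤
│ │↓│     │ │ │ │↱ ↓│ │   │
│ ╵ ├───┐ └─┘ ├─┘ ╷ │ ╵ ╷ │
│↓ ↲│↱ ↓│     │↱ ↑│↓│   │ │
│ ╶─┘ ╷ └─┬───┤ ╶─┤ └─┐ │ │
│↳ → ↑│↳ ↓│   │↑ ↰│↳ ↓│ │ │
├─────┴─┐ └─┐ │ ╷ ├─┐ └─┘ │
│       │↳ ↓│ │ │↑│ │↳ → ↓│
│ ╶─────┼─╴ │ ╵ │ │ └─┬─╴ │
│       │↓ ↲│   │↑│   │↓ ↲│
│ ┌───┐ │ ╶─┼───┤ │ ╷ ╵ ┌─┤
│ │   │ │↳ ↓│↱ ↓│↑│ │  ↓│ │
│ │ ┌─┘ ├─┐ ╵ ╷ │ └─┴─┐ ╵ │
│ │ │   │ │↳ ↑│↓│↑ ← ↰│↳ ↓│
│ ╵ │ ╷ ╵ └───┤ └─┐ ╷ ├─╴ │
│   │ │       │↳ ↓│ │↑│↓ ↲│
├─╴ │ └───────┴─╴ └─┘ │ ╶─┤
│   │            ↳ → ↑│↳ B│
└───┴─────────────────┴───┘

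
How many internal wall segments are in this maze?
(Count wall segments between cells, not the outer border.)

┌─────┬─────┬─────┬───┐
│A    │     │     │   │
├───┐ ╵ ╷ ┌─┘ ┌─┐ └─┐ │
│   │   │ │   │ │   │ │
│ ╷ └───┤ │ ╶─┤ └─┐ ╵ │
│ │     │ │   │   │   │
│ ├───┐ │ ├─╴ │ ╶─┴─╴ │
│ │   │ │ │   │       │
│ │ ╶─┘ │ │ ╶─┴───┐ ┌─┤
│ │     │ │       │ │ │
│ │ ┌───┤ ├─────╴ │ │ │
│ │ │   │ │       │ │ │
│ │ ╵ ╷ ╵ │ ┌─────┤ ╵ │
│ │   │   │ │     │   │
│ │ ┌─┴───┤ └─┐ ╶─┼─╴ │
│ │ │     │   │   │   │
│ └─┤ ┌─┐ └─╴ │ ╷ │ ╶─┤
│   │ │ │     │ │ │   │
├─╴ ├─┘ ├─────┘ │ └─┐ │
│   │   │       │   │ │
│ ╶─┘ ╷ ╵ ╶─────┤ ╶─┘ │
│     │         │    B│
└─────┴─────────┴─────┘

Counting internal wall segments:
Total internal walls: 100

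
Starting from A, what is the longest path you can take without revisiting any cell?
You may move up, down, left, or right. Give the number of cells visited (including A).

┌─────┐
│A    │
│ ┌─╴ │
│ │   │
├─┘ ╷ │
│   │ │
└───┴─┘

Finding longest simple path using DFS:
Start: (0, 0)
Longest path visits 7 cells
Path: A → right → right → down → left → down → left

Solution:

┌─────┐
│A → ↓│
│ ┌─╴ │
│ │↓ ↲│
├─┘ ╷ │
│B ↲│ │
└───┴─┘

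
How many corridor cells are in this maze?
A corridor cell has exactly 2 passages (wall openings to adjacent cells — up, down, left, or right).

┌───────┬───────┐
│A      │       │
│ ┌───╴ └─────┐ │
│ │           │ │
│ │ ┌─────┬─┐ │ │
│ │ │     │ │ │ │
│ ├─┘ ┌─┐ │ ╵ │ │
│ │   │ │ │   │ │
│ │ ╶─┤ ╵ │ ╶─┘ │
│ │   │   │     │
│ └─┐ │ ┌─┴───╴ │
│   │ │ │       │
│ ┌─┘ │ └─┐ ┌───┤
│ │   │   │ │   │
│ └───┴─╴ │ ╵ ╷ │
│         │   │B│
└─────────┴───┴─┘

Counting cells with exactly 2 passages:
Total corridor cells: 50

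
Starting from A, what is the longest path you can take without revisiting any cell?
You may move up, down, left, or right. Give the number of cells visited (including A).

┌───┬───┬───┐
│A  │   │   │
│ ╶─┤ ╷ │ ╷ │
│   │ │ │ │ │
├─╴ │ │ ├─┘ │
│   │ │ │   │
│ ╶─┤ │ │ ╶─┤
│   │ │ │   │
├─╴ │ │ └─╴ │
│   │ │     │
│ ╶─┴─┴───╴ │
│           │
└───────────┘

Finding longest simple path using DFS:
Start: (0, 0)
Longest path visits 27 cells
Path: A → down → right → down → left → down → right → down → left → down → right → right → right → right → right → up → left → left → up → up → up → up → left → down → down → down → down

Solution:

┌───┬───┬───┐
│A  │↓ ↰│   │
│ ╶─┤ ╷ │ ╷ │
│↳ ↓│↓│↑│ │ │
├─╴ │ │ ├─┘ │
│↓ ↲│↓│↑│   │
│ ╶─┤ │ │ ╶─┤
│↳ ↓│↓│↑│   │
├─╴ │ │ └─╴ │
│↓ ↲│B│↑ ← ↰│
│ ╶─┴─┴───╴ │
│↳ → → → → ↑│
└───────────┘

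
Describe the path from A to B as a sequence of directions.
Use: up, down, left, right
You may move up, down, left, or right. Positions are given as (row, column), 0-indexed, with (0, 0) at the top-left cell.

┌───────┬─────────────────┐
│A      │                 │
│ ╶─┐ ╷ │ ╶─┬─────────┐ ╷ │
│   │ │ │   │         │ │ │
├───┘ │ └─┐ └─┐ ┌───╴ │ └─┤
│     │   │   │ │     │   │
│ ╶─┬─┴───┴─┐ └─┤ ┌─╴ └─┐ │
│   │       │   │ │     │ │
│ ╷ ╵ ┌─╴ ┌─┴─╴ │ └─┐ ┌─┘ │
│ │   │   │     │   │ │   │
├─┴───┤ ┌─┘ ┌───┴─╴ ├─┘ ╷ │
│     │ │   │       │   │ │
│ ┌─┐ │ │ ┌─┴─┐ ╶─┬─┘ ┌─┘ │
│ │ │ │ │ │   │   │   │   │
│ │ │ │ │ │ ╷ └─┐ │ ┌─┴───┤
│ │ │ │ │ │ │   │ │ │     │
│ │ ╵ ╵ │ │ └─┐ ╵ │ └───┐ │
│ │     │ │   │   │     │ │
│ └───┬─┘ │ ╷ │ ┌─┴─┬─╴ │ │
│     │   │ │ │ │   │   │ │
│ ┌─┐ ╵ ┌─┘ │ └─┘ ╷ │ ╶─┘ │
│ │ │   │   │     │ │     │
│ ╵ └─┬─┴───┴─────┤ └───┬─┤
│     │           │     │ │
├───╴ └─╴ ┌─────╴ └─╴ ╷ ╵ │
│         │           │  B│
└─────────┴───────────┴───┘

Finding the path and converting it to directions:
Path through cells: (0,0) → (0,1) → (0,2) → (1,2) → (2,2) → (2,1) → (2,0) → (3,0) → (3,1) → (4,1) → (4,2) → (3,2) → (3,3) → (3,4) → (4,4) → (4,3) → (5,3) → (6,3) → (7,3) → (8,3) → (8,2) → (7,2) → (6,2) → (5,2) → (5,1) → (5,0) → (6,0) → (7,0) → (8,0) → (9,0) → (10,0) → (11,0) → (11,1) → (11,2) → (12,2) → (12,3) → (12,4) → (11,4) → (11,5) → (11,6) → (11,7) → (11,8) → (12,8) → (12,9) → (12,10) → (11,10) → (11,11) → (12,11) → (12,12)
Directions: right, right, down, down, left, left, down, right, down, right, up, right, right, down, left, down, down, down, down, left, up, up, up, left, left, down, down, down, down, down, down, right, right, down, right, right, up, right, right, right, right, down, right, right, up, right, down, right

Solution:

┌───────┬─────────────────┐
│A → ↓  │                 │
│ ╶─┐ ╷ │ ╶─┬─────────┐ ╷ │
│   │↓│ │   │         │ │ │
├───┘ │ └─┐ └─┐ ┌───╴ │ └─┤
│↓ ← ↲│   │   │ │     │   │
│ ╶─┬─┴───┴─┐ └─┤ ┌─╴ └─┐ │
│↳ ↓│↱ → ↓  │   │ │     │ │
│ ╷ ╵ ┌─╴ ┌─┴─╴ │ └─┐ ┌─┘ │
│ │↳ ↑│↓ ↲│     │   │ │   │
├─┴───┤ ┌─┘ ┌───┴─╴ ├─┘ ╷ │
│↓ ← ↰│↓│   │       │   │ │
│ ┌─┐ │ │ ┌─┴─┐ ╶─┬─┘ ┌─┘ │
│↓│ │↑│↓│ │   │   │   │   │
│ │ │ │ │ │ ╷ └─┐ │ ┌─┴───┤
│↓│ │↑│↓│ │ │   │ │ │     │
│ │ ╵ ╵ │ │ └─┐ ╵ │ └───┐ │
│↓│  ↑ ↲│ │   │   │     │ │
│ └───┬─┘ │ ╷ │ ┌─┴─┬─╴ │ │
│↓    │   │ │ │ │   │   │ │
│ ┌─┐ ╵ ┌─┘ │ └─┘ ╷ │ ╶─┘ │
│↓│ │   │   │     │ │     │
│ ╵ └─┬─┴───┴─────┤ └───┬─┤
│↳ → ↓│  ↱ → → → ↓│  ↱ ↓│ │
├───╴ └─╴ ┌─────╴ └─╴ ╷ ╵ │
│    ↳ → ↑│      ↳ → ↑│↳ B│
└─────────┴───────────┴───┘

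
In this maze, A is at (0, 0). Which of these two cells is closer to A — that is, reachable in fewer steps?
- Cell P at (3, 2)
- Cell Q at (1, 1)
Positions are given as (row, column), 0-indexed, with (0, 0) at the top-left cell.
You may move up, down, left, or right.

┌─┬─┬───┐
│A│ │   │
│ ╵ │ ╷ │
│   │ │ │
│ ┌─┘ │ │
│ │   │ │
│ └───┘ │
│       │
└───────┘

Shortest path A → P at (3, 2): 5 steps
Shortest path A → Q at (1, 1): 2 steps

Q is closer (2 steps vs 5 steps).

Path to P:

┌─┬─┬───┐
│A│ │   │
│ ╵ │ ╷ │
│↓  │ │ │
│ ┌─┘ │ │
│↓│   │ │
│ └───┘ │
│↳ → P  │
└───────┘

Path to Q:

┌─┬─┬───┐
│A│ │   │
│ ╵ │ ╷ │
│↳ Q│ │ │
│ ┌─┘ │ │
│ │   │ │
│ └───┘ │
│       │
└───────┘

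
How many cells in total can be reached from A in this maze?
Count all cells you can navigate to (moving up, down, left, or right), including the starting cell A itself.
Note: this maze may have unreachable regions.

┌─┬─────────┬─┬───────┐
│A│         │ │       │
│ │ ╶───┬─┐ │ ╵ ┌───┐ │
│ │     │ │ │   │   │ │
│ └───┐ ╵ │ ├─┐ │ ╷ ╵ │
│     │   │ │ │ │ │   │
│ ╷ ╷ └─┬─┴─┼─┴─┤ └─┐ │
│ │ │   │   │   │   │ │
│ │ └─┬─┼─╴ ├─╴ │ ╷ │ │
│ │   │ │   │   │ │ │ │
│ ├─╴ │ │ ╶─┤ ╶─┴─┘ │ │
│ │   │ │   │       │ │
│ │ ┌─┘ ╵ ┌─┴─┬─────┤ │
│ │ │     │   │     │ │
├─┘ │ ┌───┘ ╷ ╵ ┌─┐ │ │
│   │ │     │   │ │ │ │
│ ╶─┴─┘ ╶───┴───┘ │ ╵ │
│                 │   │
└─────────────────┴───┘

Using BFS/flood-fill to find all reachable cells from A:
Maze size: 9 × 11 = 99 total cells
26 cell(s) are walled off and cannot be reached from A.
Reachable cells: 73

Reachable region (· marks reachable cells):

┌─┬─────────┬─┬───────┐
│A│         │·│· · · ·│
│ │ ╶───┬─┐ │ ╵ ┌───┐ │
│·│     │ │ │· ·│· ·│·│
│ └───┐ ╵ │ ├─┐ │ ╷ ╵ │
│· · ·│   │ │ │·│·│· ·│
│ ╷ ╷ └─┬─┴─┼─┴─┤ └─┐ │
│·│·│· ·│   │· ·│· ·│·│
│ │ └─┬─┼─╴ ├─╴ │ ╷ │ │
│·│· ·│ │   │· ·│·│·│·│
│ ├─╴ │ │ ╶─┤ ╶─┴─┘ │ │
│·│· ·│ │   │· · · ·│·│
│ │ ┌─┘ ╵ ┌─┴─┬─────┤ │
│·│·│     │· ·│· · ·│·│
├─┘ │ ┌───┘ ╷ ╵ ┌─┐ │ │
│· ·│ │· · ·│· ·│·│·│·│
│ ╶─┴─┘ ╶───┴───┘ │ ╵ │
│· · · · · · · · ·│· ·│
└─────────────────┴───┘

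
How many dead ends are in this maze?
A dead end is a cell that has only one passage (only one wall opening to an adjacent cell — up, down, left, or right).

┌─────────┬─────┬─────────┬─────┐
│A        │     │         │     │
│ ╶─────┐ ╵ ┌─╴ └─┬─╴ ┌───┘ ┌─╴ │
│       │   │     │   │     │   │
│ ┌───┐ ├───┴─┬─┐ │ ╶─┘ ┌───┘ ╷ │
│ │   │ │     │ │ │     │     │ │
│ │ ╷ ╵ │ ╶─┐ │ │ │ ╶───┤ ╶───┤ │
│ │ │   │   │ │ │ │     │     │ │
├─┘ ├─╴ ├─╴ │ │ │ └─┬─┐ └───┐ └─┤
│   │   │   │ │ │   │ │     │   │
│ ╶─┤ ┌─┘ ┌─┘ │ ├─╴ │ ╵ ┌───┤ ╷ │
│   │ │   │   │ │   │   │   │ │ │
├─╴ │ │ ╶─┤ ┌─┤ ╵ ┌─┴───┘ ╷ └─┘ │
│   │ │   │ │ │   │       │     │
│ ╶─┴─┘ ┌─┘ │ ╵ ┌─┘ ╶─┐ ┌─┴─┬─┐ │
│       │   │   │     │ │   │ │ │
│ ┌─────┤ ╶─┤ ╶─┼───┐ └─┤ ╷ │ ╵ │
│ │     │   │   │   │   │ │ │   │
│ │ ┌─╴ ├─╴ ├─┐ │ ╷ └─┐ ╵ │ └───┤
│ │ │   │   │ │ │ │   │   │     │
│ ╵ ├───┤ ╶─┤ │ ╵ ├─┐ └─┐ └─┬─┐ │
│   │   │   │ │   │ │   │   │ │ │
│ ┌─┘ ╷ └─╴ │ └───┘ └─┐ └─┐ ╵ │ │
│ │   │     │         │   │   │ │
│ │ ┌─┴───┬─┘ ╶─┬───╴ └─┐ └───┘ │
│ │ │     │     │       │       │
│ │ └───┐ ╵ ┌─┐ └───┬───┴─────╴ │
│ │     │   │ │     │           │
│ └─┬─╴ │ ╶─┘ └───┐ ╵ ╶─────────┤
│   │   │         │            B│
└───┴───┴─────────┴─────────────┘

Checking each cell for number of passages:

Dead ends found at positions:
  (0, 8)
  (0, 12)
  (1, 6)
  (2, 7)
  (3, 0)
  (3, 15)
  (4, 10)
  (4, 13)
  (5, 14)
  (6, 2)
  (6, 4)
  (6, 6)
  (7, 8)
  (7, 11)
  (7, 14)
  (9, 2)
  (9, 6)
  (10, 9)
  (10, 14)
  (12, 2)
  (12, 8)
  (12, 11)
  (13, 6)
  (14, 1)
  (14, 2)
  (14, 8)
  (14, 15)
Total dead ends: 27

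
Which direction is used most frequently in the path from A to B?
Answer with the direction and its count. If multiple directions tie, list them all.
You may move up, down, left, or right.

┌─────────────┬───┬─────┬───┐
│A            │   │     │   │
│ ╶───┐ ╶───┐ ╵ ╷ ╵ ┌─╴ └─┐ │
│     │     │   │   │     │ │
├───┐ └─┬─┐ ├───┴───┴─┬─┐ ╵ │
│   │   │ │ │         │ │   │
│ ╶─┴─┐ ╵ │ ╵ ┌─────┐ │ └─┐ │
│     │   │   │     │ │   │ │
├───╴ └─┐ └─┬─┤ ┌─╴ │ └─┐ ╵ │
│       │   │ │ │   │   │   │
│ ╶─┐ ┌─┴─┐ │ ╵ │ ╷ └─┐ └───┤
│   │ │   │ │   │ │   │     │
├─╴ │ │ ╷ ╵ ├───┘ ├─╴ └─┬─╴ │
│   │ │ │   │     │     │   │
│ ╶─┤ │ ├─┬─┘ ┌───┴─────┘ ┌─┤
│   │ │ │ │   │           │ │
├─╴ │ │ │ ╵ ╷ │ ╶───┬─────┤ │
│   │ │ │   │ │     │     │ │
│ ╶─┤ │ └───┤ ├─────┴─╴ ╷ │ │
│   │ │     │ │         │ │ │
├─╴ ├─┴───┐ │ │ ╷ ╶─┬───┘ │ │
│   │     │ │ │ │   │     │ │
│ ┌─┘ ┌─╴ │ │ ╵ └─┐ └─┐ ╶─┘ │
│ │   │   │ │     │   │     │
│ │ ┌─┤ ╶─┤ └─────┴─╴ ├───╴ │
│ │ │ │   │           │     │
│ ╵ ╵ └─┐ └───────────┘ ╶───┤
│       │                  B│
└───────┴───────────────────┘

Directions: down, right, right, down, right, down, right, down, right, down, down, left, up, left, down, down, down, down, right, right, down, down, down, right, right, right, right, right, up, left, up, left, up, right, right, right, up, right, down, down, left, down, right, right, down, left, left, down, right, right
Counts: {'down': 18, 'right': 20, 'left': 7, 'up': 5}
Most common: right (20 times)

Solution:

┌─────────────┬───┬─────┬───┐
│A            │   │     │   │
│ ╶───┐ ╶───┐ ╵ ╷ ╵ ┌─╴ └─┐ │
│↳ → ↓│     │   │   │     │ │
├───┐ └─┬─┐ ├───┴───┴─┬─┐ ╵ │
│   │↳ ↓│ │ │         │ │   │
│ ╶─┴─┐ ╵ │ ╵ ┌─────┐ │ └─┐ │
│     │↳ ↓│   │     │ │   │ │
├───╴ └─┐ └─┬─┤ ┌─╴ │ └─┐ ╵ │
│       │↳ ↓│ │ │   │   │   │
│ ╶─┐ ┌─┴─┐ │ ╵ │ ╷ └─┐ └───┤
│   │ │↓ ↰│↓│   │ │   │     │
├─╴ │ │ ╷ ╵ ├───┘ ├─╴ └─┬─╴ │
│   │ │↓│↑ ↲│     │     │   │
│ ╶─┤ │ ├─┬─┘ ┌───┴─────┘ ┌─┤
│   │ │↓│ │   │           │ │
├─╴ │ │ │ ╵ ╷ │ ╶───┬─────┤ │
│   │ │↓│   │ │     │  ↱ ↓│ │
│ ╶─┤ │ └───┤ ├─────┴─╴ ╷ │ │
│   │ │↳ → ↓│ │  ↱ → → ↑│↓│ │
├─╴ ├─┴───┐ │ │ ╷ ╶─┬───┘ │ │
│   │     │↓│ │ │↑ ↰│  ↓ ↲│ │
│ ┌─┘ ┌─╴ │ │ ╵ └─┐ └─┐ ╶─┘ │
│ │   │   │↓│     │↑ ↰│↳ → ↓│
│ │ ┌─┤ ╶─┤ └─────┴─╴ ├───╴ │
│ │ │ │   │↳ → → → → ↑│↓ ← ↲│
│ ╵ ╵ └─┐ └───────────┘ ╶───┤
│       │              ↳ → B│
└───────┴───────────────────┘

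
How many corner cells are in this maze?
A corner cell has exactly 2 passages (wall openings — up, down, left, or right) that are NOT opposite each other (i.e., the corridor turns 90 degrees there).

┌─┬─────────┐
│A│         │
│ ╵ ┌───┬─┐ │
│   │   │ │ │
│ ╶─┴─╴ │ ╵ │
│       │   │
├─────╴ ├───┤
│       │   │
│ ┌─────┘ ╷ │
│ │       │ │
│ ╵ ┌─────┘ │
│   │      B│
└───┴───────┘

Counting corner cells (2 non-opposite passages):
Total corners: 16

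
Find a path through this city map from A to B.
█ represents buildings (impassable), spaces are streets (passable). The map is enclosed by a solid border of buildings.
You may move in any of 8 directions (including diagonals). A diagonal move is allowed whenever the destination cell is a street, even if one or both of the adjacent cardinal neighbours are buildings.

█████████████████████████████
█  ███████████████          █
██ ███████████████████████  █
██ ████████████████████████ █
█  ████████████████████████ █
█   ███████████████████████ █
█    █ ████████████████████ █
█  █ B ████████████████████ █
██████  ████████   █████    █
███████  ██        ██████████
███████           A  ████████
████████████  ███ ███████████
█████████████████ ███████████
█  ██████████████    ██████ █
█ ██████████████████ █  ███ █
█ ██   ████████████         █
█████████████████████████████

Finding the shortest path from A to B:
Movement: 8-directional
Path length: 13 steps
Directions: left → left → left → left → left → left → left → left → left → left → up-left → up-left → up-left

Solution:

█████████████████████████████
█  ███████████████          █
██ ███████████████████████  █
██ ████████████████████████ █
█  ████████████████████████ █
█   ███████████████████████ █
█    █ ████████████████████ █
█  █ B ████████████████████ █
██████↖ ████████   █████    █
███████↖ ██        ██████████
███████ ↖←←←←←←←←←A  ████████
████████████  ███ ███████████
█████████████████ ███████████
█  ██████████████    ██████ █
█ ██████████████████ █  ███ █
█ ██   ████████████         █
█████████████████████████████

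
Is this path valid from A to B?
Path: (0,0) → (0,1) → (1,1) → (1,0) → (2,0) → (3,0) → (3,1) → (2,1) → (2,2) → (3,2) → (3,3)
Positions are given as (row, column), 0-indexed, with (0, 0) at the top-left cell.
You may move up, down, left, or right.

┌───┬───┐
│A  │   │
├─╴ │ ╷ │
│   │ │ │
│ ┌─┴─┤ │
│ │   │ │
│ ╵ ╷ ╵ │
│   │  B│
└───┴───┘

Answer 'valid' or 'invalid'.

Checking path validity:
Result: All consecutive moves are passable.

valid

Correct solution:

┌───┬───┐
│A ↓│   │
├─╴ │ ╷ │
│↓ ↲│ │ │
│ ┌─┴─┤ │
│↓│↱ ↓│ │
│ ╵ ╷ ╵ │
│↳ ↑│↳ B│
└───┴───┘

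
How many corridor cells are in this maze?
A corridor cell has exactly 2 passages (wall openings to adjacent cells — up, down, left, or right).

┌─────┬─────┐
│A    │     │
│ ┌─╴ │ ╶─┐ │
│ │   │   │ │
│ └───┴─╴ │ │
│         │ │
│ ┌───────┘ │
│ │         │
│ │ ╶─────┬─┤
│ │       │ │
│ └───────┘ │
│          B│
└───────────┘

Counting cells with exactly 2 passages:
Total corridor cells: 32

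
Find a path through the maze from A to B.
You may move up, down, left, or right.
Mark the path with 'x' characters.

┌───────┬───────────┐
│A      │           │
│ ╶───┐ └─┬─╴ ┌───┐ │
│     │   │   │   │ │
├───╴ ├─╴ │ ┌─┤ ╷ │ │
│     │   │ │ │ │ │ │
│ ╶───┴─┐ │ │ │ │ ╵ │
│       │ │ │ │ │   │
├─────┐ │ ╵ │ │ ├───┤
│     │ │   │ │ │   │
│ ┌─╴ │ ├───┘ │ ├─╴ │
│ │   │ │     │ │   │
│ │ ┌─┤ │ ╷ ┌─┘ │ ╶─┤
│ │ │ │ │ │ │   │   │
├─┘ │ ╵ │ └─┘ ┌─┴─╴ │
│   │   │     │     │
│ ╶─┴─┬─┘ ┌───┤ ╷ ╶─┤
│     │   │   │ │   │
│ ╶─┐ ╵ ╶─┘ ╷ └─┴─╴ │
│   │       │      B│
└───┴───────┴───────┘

Finding the shortest path through the maze:
Path length: 44 steps
Directions: right → right → right → down → right → down → down → down → right → up → up → up → right → up → right → right → right → down → down → down → left → up → up → left → down → down → down → down → down → left → down → left → left → down → left → down → right → right → up → right → down → right → right → right

Solution:

┌───────┬───────────┐
│A x x x│    x x x x│
│ ╶───┐ └─┬─╴ ┌───┐ │
│     │x x│x x│x x│x│
├───╴ ├─╴ │ ┌─┤ ╷ │ │
│     │  x│x│ │x│x│x│
│ ╶───┴─┐ │ │ │ │ ╵ │
│       │x│x│ │x│x x│
├─────┐ │ ╵ │ │ ├───┤
│     │ │x x│ │x│   │
│ ┌─╴ │ ├───┘ │ ├─╴ │
│ │   │ │     │x│   │
│ │ ┌─┤ │ ╷ ┌─┘ │ ╶─┤
│ │ │ │ │ │ │x x│   │
├─┘ │ ╵ │ └─┘ ┌─┴─╴ │
│   │   │x x x│     │
│ ╶─┴─┬─┘ ┌───┤ ╷ ╶─┤
│     │x x│x x│ │   │
│ ╶─┐ ╵ ╶─┘ ╷ └─┴─╴ │
│   │  x x x│x x x B│
└───┴───────┴───────┘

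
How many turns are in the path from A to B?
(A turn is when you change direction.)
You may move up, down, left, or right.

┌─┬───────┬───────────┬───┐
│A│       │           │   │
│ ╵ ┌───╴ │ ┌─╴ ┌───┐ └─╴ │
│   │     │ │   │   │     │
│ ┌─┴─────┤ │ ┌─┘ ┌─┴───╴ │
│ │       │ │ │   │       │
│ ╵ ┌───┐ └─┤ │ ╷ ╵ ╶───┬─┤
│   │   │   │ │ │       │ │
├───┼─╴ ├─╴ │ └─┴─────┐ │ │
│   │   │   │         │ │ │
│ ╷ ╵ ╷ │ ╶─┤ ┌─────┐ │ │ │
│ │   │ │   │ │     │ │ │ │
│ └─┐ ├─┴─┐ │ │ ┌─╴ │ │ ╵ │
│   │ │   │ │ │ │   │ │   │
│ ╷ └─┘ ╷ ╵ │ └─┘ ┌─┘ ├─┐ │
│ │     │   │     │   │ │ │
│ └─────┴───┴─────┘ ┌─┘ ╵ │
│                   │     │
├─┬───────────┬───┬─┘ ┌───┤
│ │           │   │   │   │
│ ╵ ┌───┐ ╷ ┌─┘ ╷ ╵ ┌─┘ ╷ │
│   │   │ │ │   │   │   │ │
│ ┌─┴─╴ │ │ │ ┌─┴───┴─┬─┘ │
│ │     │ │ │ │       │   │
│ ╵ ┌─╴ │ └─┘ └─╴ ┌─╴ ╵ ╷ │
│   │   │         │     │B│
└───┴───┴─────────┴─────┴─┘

Directions: down, down, down, right, up, right, right, right, down, right, down, left, down, right, down, down, left, up, left, down, left, left, up, left, down, down, right, right, right, right, right, right, right, right, right, up, right, up, up, up, left, left, left, left, up, up, up, right, up, right, right, right, down, right, right, down, left, left, left, down, right, right, down, down, down, right, down, down, left, left, down, left, down, left, up, left, down, left, down, down, right, right, up, right, right, down, right, up, right, down
Number of turns: 54

Solution:

┌─┬───────┬───────────┬───┐
│A│       │    ↱ → → ↓│   │
│ ╵ ┌───╴ │ ┌─╴ ┌───┐ └─╴ │
│↓  │     │ │↱ ↑│   │↳ → ↓│
│ ┌─┴─────┤ │ ┌─┘ ┌─┴───╴ │
│↓│↱ → → ↓│ │↑│   │↓ ← ← ↲│
│ ╵ ┌───┐ └─┤ │ ╷ ╵ ╶───┬─┤
│↳ ↑│   │↳ ↓│↑│ │  ↳ → ↓│ │
├───┼─╴ ├─╴ │ └─┴─────┐ │ │
│   │   │↓ ↲│↑ ← ← ← ↰│↓│ │
│ ╷ ╵ ╷ │ ╶─┤ ┌─────┐ │ │ │
│ │   │ │↳ ↓│ │     │↑│↓│ │
│ └─┐ ├─┴─┐ │ │ ┌─╴ │ │ ╵ │
│↓ ↰│ │↓ ↰│↓│ │ │   │↑│↳ ↓│
│ ╷ └─┘ ╷ ╵ │ └─┘ ┌─┘ ├─┐ │
│↓│↑ ← ↲│↑ ↲│     │↱ ↑│ │↓│
│ └─────┴───┴─────┘ ┌─┘ ╵ │
│↳ → → → → → → → → ↑│↓ ← ↲│
├─┬───────────┬───┬─┘ ┌───┤
│ │           │↓ ↰│↓ ↲│   │
│ ╵ ┌───┐ ╷ ┌─┘ ╷ ╵ ┌─┘ ╷ │
│   │   │ │ │↓ ↲│↑ ↲│   │ │
│ ┌─┴─╴ │ │ │ ┌─┴───┴─┬─┘ │
│ │     │ │ │↓│  ↱ → ↓│↱ ↓│
│ ╵ ┌─╴ │ └─┘ └─╴ ┌─╴ ╵ ╷ │
│   │   │    ↳ → ↑│  ↳ ↑│B│
└───┴───┴─────────┴─────┴─┘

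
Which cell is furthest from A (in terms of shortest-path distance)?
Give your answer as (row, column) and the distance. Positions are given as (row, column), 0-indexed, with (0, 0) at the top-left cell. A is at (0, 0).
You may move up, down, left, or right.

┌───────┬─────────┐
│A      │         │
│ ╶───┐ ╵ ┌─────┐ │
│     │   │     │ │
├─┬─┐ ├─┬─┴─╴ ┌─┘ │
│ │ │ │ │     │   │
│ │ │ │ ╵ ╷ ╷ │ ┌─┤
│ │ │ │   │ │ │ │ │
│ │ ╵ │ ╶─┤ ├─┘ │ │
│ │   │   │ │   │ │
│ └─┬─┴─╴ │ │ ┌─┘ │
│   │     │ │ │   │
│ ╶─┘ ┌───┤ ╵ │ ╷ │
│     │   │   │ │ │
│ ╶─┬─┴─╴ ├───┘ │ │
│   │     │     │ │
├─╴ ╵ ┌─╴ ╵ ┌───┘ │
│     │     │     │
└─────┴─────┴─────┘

Computing BFS distances from A to all cells:
Furthest cell: (8, 6)
Distance: 54 steps

Path from A to the furthest cell:

┌───────┬─────────┐
│A → → ↓│↱ → → → ↓│
│ ╶───┐ ╵ ┌─────┐ │
│     │↳ ↑│     │↓│
├─┬─┐ ├─┬─┴─╴ ┌─┘ │
│ │ │ │ │↓ ↰  │↓ ↲│
│ │ │ │ ╵ ╷ ╷ │ ┌─┤
│ │ │ │↓ ↲│↑│ │↓│ │
│ │ ╵ │ ╶─┤ ├─┘ │ │
│ │   │↳ ↓│↑│↓ ↲│ │
│ └─┬─┴─╴ │ │ ┌─┘ │
│   │↓ ← ↲│↑│↓│↱ ↓│
│ ╶─┘ ┌───┤ ╵ │ ╷ │
│↓ ← ↲│   │↑ ↲│↑│↓│
│ ╶─┬─┴─╴ ├───┘ │ │
│↳ ↓│↱ → ↓│↱ → ↑│↓│
├─╴ ╵ ┌─╴ ╵ ┌───┘ │
│  ↳ ↑│  ↳ ↑│B ← ↲│
└─────┴─────┴─────┘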